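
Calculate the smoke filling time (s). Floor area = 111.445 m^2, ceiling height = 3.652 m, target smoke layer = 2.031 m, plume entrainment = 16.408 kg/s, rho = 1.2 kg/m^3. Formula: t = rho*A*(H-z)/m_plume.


H - z = 1.621 m
t = 1.2 * 111.445 * 1.621 / 16.408 = 13.212 s

13.212 s


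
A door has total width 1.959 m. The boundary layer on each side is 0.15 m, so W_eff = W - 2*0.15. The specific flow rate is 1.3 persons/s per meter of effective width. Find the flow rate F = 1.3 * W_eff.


W_eff = 1.959 - 0.30 = 1.659 m
F = 1.3 * 1.659 = 2.1567 persons/s

2.1567 persons/s


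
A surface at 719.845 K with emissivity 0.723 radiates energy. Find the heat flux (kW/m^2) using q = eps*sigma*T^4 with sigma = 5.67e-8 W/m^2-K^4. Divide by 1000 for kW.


T^4 = 2.6851e+11
q = 0.723 * 5.67e-8 * 2.6851e+11 / 1000 = 11.007 kW/m^2

11.007 kW/m^2


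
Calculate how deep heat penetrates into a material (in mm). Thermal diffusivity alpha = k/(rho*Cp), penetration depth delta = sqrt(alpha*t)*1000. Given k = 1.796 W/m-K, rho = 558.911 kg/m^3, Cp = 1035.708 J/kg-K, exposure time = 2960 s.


alpha = 1.796 / (558.911 * 1035.708) = 3.1026e-06 m^2/s
alpha * t = 0.0091837
delta = sqrt(0.0091837) * 1000 = 95.832 mm

95.832 mm


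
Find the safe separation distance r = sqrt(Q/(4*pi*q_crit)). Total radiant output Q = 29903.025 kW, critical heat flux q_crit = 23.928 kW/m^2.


4*pi*q_crit = 300.69
Q/(4*pi*q_crit) = 99.449
r = sqrt(99.449) = 9.9724 m

9.9724 m


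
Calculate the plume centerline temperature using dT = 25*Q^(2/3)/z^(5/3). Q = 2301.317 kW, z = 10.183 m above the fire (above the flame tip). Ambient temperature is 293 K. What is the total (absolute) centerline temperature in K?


Q^(2/3) = 174.31
z^(5/3) = 47.840
dT = 25 * 174.31 / 47.840 = 91.089 K
T = 293 + 91.089 = 384.09 K

384.09 K


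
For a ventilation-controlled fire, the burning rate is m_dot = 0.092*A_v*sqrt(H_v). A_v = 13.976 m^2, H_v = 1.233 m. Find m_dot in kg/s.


sqrt(H_v) = 1.1104
m_dot = 0.092 * 13.976 * 1.1104 = 1.4278 kg/s

1.4278 kg/s


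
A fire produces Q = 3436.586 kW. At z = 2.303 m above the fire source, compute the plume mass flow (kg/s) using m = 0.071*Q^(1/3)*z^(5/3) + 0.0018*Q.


Q^(1/3) = 15.091
z^(5/3) = 4.0163
First term = 0.071 * 15.091 * 4.0163 = 4.3032
Second term = 0.0018 * 3436.586 = 6.1859
m = 10.489 kg/s

10.489 kg/s


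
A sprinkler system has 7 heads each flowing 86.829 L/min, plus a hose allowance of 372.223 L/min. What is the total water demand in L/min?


Sprinkler demand = 7 * 86.829 = 607.803 L/min
Total = 607.803 + 372.223 = 980.026 L/min

980.026 L/min


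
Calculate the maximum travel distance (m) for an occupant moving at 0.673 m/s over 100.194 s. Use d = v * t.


d = 0.673 * 100.194 = 67.431 m

67.431 m


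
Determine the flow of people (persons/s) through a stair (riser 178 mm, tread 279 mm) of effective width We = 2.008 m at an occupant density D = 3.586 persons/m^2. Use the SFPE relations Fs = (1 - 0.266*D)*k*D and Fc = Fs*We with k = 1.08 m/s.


1 - 0.266*D = 1 - 0.266*3.586 = 0.046124
Fs = 0.046124 * 1.08 * 3.586 = 0.17863 persons/(s*m)
Fc = 0.17863 * 2.008 = 0.35869 persons/s

0.35869 persons/s


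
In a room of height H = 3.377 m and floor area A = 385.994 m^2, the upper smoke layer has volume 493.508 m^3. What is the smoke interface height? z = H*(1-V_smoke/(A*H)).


V/(A*H) = 0.37860
1 - 0.37860 = 0.62140
z = 3.377 * 0.62140 = 2.0985 m

2.0985 m


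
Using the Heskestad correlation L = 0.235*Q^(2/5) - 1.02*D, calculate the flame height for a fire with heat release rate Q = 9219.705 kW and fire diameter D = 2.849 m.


Q^(2/5) = 38.538
0.235 * Q^(2/5) = 9.0564
1.02 * D = 2.9060
L = 6.1504 m

6.1504 m


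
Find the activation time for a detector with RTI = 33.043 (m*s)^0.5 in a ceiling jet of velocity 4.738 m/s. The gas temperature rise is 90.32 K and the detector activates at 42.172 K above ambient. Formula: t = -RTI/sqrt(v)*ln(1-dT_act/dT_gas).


dT_act/dT_gas = 0.46692
ln(1 - 0.46692) = -0.62908
t = -33.043 / sqrt(4.738) * -0.62908 = 9.5496 s

9.5496 s


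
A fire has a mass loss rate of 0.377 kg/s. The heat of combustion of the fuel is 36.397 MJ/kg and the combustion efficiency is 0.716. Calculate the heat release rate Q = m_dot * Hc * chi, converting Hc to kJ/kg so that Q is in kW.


Hc = 36.397 MJ/kg = 36.397 * 1000 kJ/kg = 36397 kJ/kg
Q = 0.377 kg/s * 36397 kJ/kg * 0.716 = 9824.7 kW

9824.7 kW


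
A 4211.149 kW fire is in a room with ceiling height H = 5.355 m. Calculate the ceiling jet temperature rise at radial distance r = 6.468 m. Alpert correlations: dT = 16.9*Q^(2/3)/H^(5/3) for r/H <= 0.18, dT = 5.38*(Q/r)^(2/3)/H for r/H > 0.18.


r/H = 6.468 / 5.355 = 1.2078
r/H > 0.18, so dT = 5.38*(Q/r)^(2/3)/H
Q/r = 651.07
(Q/r)^(2/3) = 75.120
dT = 5.38 * 75.120 / 5.355 = 75.470 K

75.470 K


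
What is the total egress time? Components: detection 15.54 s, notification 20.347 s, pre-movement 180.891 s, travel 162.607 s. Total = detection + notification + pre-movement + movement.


Total = 15.54 + 20.347 + 180.891 + 162.607 = 379.385 s

379.385 s


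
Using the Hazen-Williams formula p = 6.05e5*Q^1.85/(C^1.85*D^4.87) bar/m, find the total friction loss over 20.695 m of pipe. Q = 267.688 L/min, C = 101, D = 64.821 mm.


Q^1.85 = 30982
C^1.85 = 5105.0
D^4.87 = 6.6536e+08
p/m = 0.0055185 bar/m
p_total = 0.0055185 * 20.695 = 0.11420 bar

0.11420 bar


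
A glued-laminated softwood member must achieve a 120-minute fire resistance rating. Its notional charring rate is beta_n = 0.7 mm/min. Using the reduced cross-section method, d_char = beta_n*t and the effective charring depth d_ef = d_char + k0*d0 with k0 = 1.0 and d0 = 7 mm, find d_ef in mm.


d_char = 0.7 * 120 = 84 mm
d_ef = 84 + 1.0*7 = 91 mm

91 mm


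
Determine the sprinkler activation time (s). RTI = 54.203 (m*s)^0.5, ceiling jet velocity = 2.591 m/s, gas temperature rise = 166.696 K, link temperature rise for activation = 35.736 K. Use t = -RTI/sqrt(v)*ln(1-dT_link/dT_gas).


dT_link/dT_gas = 0.21438
ln(1 - 0.21438) = -0.24128
t = -54.203 / sqrt(2.591) * -0.24128 = 8.1248 s

8.1248 s


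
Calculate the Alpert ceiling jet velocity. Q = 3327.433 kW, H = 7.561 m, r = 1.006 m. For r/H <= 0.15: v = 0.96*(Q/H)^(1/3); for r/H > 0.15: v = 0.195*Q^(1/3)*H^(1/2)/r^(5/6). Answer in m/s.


r/H = 1.006 / 7.561 = 0.13305
r/H <= 0.15, so v = 0.96*(Q/H)^(1/3)
Q/H = 440.08
(Q/H)^(1/3) = 7.6064
v = 0.96 * 7.6064 = 7.3021 m/s

7.3021 m/s


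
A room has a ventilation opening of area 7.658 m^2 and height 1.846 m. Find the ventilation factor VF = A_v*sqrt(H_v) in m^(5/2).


sqrt(H_v) = 1.3587
VF = 7.658 * 1.3587 = 10.405 m^(5/2)

10.405 m^(5/2)


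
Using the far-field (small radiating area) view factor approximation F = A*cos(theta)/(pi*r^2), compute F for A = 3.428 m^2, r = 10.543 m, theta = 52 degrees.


cos(52 deg) = 0.61566
pi*r^2 = 349.20
F = 3.428 * 0.61566 / 349.20 = 0.0060437

0.0060437


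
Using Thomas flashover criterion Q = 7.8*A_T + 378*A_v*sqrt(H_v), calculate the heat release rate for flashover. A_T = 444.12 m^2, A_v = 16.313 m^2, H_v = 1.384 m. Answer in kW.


7.8*A_T = 3464.136
sqrt(H_v) = 1.1764
378*A_v*sqrt(H_v) = 7254.3
Q = 3464.136 + 7254.3 = 10718 kW

10718 kW


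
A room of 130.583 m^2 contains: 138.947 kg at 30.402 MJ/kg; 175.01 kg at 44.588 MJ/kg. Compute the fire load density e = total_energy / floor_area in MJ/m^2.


Total energy = 138.947*30.402 + 175.01*44.588
= 4224.267 + 7803.346
= 12027.61 MJ
e = 12027.61 / 130.583 = 92.107 MJ/m^2

92.107 MJ/m^2


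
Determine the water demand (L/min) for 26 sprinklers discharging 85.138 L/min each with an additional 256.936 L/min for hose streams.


Sprinkler demand = 26 * 85.138 = 2213.588 L/min
Total = 2213.588 + 256.936 = 2470.524 L/min

2470.524 L/min


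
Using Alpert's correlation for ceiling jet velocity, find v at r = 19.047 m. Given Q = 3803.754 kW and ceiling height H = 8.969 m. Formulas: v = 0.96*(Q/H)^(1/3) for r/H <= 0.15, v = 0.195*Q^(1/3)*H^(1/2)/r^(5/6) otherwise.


r/H = 19.047 / 8.969 = 2.1236
r/H > 0.15, so v = 0.195*Q^(1/3)*H^(1/2)/r^(5/6)
Q^(1/3) = 15.610
H^(1/2) = 2.9948
r^(5/6) = 11.655
v = 0.195 * 15.610 * 2.9948 / 11.655 = 0.78215 m/s

0.78215 m/s


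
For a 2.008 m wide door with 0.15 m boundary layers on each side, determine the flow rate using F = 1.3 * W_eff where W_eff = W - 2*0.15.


W_eff = 2.008 - 0.30 = 1.708 m
F = 1.3 * 1.708 = 2.2204 persons/s

2.2204 persons/s


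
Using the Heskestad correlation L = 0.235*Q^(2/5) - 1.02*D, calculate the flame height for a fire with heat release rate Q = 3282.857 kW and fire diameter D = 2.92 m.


Q^(2/5) = 25.498
0.235 * Q^(2/5) = 5.9920
1.02 * D = 2.9784
L = 3.0136 m

3.0136 m


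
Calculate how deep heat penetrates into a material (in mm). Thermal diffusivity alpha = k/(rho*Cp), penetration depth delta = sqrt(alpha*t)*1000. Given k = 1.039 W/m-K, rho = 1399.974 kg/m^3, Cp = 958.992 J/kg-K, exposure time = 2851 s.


alpha = 1.039 / (1399.974 * 958.992) = 7.7389e-07 m^2/s
alpha * t = 0.0022064
delta = sqrt(0.0022064) * 1000 = 46.972 mm

46.972 mm


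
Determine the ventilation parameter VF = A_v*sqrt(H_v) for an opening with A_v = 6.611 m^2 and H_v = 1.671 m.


sqrt(H_v) = 1.2927
VF = 6.611 * 1.2927 = 8.5459 m^(5/2)

8.5459 m^(5/2)


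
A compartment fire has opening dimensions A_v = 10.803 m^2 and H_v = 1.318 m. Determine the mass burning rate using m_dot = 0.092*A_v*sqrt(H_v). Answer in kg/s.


sqrt(H_v) = 1.1480
m_dot = 0.092 * 10.803 * 1.1480 = 1.1410 kg/s

1.1410 kg/s


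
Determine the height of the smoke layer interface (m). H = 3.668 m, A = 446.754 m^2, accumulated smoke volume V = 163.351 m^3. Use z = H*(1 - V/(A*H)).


V/(A*H) = 0.099684
1 - 0.099684 = 0.90032
z = 3.668 * 0.90032 = 3.3024 m

3.3024 m


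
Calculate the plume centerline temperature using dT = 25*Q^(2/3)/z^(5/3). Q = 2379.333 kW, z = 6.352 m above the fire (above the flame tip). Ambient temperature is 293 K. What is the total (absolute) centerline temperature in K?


Q^(2/3) = 178.23
z^(5/3) = 21.786
dT = 25 * 178.23 / 21.786 = 204.52 K
T = 293 + 204.52 = 497.52 K

497.52 K


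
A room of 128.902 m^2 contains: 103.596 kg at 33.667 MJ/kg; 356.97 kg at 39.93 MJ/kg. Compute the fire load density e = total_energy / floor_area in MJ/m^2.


Total energy = 103.596*33.667 + 356.97*39.93
= 3487.767 + 14253.81
= 17741.58 MJ
e = 17741.58 / 128.902 = 137.64 MJ/m^2

137.64 MJ/m^2


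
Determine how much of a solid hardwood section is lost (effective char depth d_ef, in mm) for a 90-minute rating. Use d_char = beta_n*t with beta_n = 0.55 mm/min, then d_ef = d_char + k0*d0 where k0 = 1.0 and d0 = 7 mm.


d_char = 0.55 * 90 = 49.5 mm
d_ef = 49.5 + 1.0*7 = 56.5 mm

56.5 mm


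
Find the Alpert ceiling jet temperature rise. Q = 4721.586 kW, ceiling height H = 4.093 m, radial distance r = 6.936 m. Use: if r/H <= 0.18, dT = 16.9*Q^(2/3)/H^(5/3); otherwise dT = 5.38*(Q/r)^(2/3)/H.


r/H = 6.936 / 4.093 = 1.6946
r/H > 0.18, so dT = 5.38*(Q/r)^(2/3)/H
Q/r = 680.74
(Q/r)^(2/3) = 77.384
dT = 5.38 * 77.384 / 4.093 = 101.72 K

101.72 K


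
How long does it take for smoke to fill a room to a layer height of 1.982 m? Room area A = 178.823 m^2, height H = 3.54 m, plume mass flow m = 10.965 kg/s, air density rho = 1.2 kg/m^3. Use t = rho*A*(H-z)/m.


H - z = 1.558 m
t = 1.2 * 178.823 * 1.558 / 10.965 = 30.490 s

30.490 s


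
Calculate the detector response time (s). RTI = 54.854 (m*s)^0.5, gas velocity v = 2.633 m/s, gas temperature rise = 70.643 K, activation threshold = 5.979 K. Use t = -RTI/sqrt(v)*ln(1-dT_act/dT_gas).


dT_act/dT_gas = 0.084637
ln(1 - 0.084637) = -0.088434
t = -54.854 / sqrt(2.633) * -0.088434 = 2.9895 s

2.9895 s


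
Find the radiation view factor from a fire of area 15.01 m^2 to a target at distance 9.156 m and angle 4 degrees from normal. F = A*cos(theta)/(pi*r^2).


cos(4 deg) = 0.99756
pi*r^2 = 263.37
F = 15.01 * 0.99756 / 263.37 = 0.056854

0.056854


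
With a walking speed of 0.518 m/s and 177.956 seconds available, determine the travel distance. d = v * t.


d = 0.518 * 177.956 = 92.181 m

92.181 m


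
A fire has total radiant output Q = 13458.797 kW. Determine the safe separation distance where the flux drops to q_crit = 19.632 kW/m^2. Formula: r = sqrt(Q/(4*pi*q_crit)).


4*pi*q_crit = 246.70
Q/(4*pi*q_crit) = 54.555
r = sqrt(54.555) = 7.3861 m

7.3861 m


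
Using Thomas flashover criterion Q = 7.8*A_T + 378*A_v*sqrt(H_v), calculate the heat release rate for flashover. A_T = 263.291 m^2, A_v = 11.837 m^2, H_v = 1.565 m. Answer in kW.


7.8*A_T = 2053.7
sqrt(H_v) = 1.2510
378*A_v*sqrt(H_v) = 5597.5
Q = 2053.7 + 5597.5 = 7651.1 kW

7651.1 kW


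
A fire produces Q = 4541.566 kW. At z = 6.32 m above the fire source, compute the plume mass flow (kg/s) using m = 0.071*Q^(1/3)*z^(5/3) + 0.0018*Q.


Q^(1/3) = 16.560
z^(5/3) = 21.604
First term = 0.071 * 16.560 * 21.604 = 25.401
Second term = 0.0018 * 4541.566 = 8.1748
m = 33.576 kg/s

33.576 kg/s


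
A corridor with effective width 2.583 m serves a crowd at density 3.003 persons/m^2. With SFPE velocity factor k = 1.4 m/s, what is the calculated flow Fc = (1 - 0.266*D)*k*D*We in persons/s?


1 - 0.266*D = 1 - 0.266*3.003 = 0.20120
Fs = 0.20120 * 1.4 * 3.003 = 0.84589 persons/(s*m)
Fc = 0.84589 * 2.583 = 2.1849 persons/s

2.1849 persons/s


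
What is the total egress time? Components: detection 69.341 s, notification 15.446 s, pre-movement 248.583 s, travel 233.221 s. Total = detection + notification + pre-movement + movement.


Total = 69.341 + 15.446 + 248.583 + 233.221 = 566.591 s

566.591 s


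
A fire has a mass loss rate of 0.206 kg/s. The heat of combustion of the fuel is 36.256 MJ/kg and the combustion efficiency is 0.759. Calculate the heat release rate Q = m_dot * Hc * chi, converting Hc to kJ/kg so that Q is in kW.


Hc = 36.256 MJ/kg = 36.256 * 1000 kJ/kg = 36256 kJ/kg
Q = 0.206 kg/s * 36256 kJ/kg * 0.759 = 5668.8 kW

5668.8 kW


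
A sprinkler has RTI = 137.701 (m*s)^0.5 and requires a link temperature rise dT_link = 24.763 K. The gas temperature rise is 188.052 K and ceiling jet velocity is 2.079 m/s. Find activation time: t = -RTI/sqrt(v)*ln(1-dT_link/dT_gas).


dT_link/dT_gas = 0.13168
ln(1 - 0.13168) = -0.14120
t = -137.701 / sqrt(2.079) * -0.14120 = 13.485 s

13.485 s


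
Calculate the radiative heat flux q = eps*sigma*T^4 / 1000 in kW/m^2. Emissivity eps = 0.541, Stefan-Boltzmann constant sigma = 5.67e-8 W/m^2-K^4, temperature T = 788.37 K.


T^4 = 3.8630e+11
q = 0.541 * 5.67e-8 * 3.8630e+11 / 1000 = 11.850 kW/m^2

11.850 kW/m^2


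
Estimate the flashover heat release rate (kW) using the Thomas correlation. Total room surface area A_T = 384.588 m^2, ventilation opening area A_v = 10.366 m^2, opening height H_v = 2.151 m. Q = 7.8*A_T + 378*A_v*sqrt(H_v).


7.8*A_T = 2999.8
sqrt(H_v) = 1.4666
378*A_v*sqrt(H_v) = 5746.8
Q = 2999.8 + 5746.8 = 8746.5 kW

8746.5 kW


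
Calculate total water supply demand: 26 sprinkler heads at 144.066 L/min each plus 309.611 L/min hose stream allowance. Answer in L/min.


Sprinkler demand = 26 * 144.066 = 3745.716 L/min
Total = 3745.716 + 309.611 = 4055.327 L/min

4055.327 L/min


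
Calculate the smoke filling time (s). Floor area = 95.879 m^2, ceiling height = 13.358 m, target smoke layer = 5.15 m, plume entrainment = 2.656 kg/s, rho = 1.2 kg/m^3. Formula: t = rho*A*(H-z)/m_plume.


H - z = 8.208 m
t = 1.2 * 95.879 * 8.208 / 2.656 = 355.56 s

355.56 s


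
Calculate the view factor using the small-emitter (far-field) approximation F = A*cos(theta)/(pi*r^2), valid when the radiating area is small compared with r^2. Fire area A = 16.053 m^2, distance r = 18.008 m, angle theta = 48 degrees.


cos(48 deg) = 0.66913
pi*r^2 = 1018.8
F = 16.053 * 0.66913 / 1018.8 = 0.010544

0.010544


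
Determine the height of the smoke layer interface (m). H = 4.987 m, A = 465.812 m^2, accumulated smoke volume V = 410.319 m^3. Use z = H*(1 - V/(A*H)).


V/(A*H) = 0.17663
1 - 0.17663 = 0.82337
z = 4.987 * 0.82337 = 4.1061 m

4.1061 m


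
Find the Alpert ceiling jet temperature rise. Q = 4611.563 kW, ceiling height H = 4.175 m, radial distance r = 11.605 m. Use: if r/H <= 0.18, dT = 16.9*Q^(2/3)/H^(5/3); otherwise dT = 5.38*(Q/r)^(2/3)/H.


r/H = 11.605 / 4.175 = 2.7796
r/H > 0.18, so dT = 5.38*(Q/r)^(2/3)/H
Q/r = 397.38
(Q/r)^(2/3) = 54.051
dT = 5.38 * 54.051 / 4.175 = 69.651 K

69.651 K


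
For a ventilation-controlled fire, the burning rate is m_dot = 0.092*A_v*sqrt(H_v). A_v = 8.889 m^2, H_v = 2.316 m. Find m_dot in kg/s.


sqrt(H_v) = 1.5218
m_dot = 0.092 * 8.889 * 1.5218 = 1.2445 kg/s

1.2445 kg/s


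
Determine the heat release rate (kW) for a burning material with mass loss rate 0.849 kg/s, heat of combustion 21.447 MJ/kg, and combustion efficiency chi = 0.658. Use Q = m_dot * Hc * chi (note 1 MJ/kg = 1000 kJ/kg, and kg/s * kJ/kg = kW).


Hc = 21.447 MJ/kg = 21.447 * 1000 kJ/kg = 21447 kJ/kg
Q = 0.849 kg/s * 21447 kJ/kg * 0.658 = 11981 kW

11981 kW


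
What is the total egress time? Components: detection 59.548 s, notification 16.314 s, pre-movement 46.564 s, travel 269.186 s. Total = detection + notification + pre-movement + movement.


Total = 59.548 + 16.314 + 46.564 + 269.186 = 391.612 s

391.612 s


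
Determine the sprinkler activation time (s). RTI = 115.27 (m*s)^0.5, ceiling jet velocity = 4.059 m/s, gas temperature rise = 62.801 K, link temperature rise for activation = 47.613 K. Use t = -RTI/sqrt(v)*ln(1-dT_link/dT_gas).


dT_link/dT_gas = 0.75816
ln(1 - 0.75816) = -1.4195
t = -115.27 / sqrt(4.059) * -1.4195 = 81.214 s

81.214 s


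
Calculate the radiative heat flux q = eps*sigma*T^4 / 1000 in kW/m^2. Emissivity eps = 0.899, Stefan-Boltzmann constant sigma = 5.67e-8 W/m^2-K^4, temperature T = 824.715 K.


T^4 = 4.6261e+11
q = 0.899 * 5.67e-8 * 4.6261e+11 / 1000 = 23.581 kW/m^2

23.581 kW/m^2


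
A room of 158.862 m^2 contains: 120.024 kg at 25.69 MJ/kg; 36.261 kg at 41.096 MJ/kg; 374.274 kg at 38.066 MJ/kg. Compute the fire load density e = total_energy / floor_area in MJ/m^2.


Total energy = 120.024*25.69 + 36.261*41.096 + 374.274*38.066
= 3083.417 + 1490.182 + 14247.11
= 18820.71 MJ
e = 18820.71 / 158.862 = 118.47 MJ/m^2

118.47 MJ/m^2


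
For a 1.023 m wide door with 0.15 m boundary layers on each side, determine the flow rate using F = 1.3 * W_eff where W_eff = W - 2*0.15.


W_eff = 1.023 - 0.30 = 0.723 m
F = 1.3 * 0.723 = 0.93990 persons/s

0.93990 persons/s


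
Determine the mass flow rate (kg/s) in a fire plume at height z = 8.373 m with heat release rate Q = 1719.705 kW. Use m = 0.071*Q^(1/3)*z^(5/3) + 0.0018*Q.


Q^(1/3) = 11.981
z^(5/3) = 34.525
First term = 0.071 * 11.981 * 34.525 = 29.368
Second term = 0.0018 * 1719.705 = 3.0955
m = 32.464 kg/s

32.464 kg/s


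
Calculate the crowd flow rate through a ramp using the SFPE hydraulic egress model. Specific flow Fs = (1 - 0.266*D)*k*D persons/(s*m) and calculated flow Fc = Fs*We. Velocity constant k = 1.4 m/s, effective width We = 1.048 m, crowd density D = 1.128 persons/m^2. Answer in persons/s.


1 - 0.266*D = 1 - 0.266*1.128 = 0.69995
Fs = 0.69995 * 1.4 * 1.128 = 1.1054 persons/(s*m)
Fc = 1.1054 * 1.048 = 1.1584 persons/s

1.1584 persons/s


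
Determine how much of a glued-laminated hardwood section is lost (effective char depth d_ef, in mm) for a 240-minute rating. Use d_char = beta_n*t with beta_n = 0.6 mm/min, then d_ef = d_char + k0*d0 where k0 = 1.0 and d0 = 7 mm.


d_char = 0.6 * 240 = 144 mm
d_ef = 144 + 1.0*7 = 151 mm

151 mm


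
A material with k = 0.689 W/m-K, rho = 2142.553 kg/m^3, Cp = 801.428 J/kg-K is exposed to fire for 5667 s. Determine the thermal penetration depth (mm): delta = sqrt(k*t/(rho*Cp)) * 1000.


alpha = 0.689 / (2142.553 * 801.428) = 4.0126e-07 m^2/s
alpha * t = 0.0022739
delta = sqrt(0.0022739) * 1000 = 47.686 mm

47.686 mm


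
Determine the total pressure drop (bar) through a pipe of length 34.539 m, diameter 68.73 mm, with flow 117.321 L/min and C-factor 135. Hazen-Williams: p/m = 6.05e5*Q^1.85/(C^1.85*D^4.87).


Q^1.85 = 6735.1
C^1.85 = 8732.1
D^4.87 = 8.8492e+08
p/m = 0.00052733 bar/m
p_total = 0.00052733 * 34.539 = 0.018213 bar

0.018213 bar


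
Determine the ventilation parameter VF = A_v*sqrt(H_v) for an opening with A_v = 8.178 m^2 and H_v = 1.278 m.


sqrt(H_v) = 1.1305
VF = 8.178 * 1.1305 = 9.2451 m^(5/2)

9.2451 m^(5/2)


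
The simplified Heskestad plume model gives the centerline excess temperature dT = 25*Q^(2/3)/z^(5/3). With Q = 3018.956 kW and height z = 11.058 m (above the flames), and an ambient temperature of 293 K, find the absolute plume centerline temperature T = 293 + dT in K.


Q^(2/3) = 208.88
z^(5/3) = 54.886
dT = 25 * 208.88 / 54.886 = 95.144 K
T = 293 + 95.144 = 388.14 K

388.14 K


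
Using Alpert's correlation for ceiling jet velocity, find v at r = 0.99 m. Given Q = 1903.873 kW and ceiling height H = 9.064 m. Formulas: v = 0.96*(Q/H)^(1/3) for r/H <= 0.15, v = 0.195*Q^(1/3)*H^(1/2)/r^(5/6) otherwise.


r/H = 0.99 / 9.064 = 0.10922
r/H <= 0.15, so v = 0.96*(Q/H)^(1/3)
Q/H = 210.05
(Q/H)^(1/3) = 5.9444
v = 0.96 * 5.9444 = 5.7066 m/s

5.7066 m/s


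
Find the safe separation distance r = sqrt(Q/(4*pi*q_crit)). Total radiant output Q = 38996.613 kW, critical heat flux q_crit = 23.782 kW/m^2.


4*pi*q_crit = 298.85
Q/(4*pi*q_crit) = 130.49
r = sqrt(130.49) = 11.423 m

11.423 m


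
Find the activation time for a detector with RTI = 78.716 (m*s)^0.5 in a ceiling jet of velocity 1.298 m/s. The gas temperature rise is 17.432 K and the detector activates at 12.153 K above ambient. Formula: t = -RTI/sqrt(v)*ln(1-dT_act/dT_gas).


dT_act/dT_gas = 0.69717
ln(1 - 0.69717) = -1.1946
t = -78.716 / sqrt(1.298) * -1.1946 = 82.535 s

82.535 s


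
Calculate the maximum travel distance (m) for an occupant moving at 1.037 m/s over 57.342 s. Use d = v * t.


d = 1.037 * 57.342 = 59.464 m

59.464 m


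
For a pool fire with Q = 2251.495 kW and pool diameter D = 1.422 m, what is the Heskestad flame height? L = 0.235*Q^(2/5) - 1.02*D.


Q^(2/5) = 21.927
0.235 * Q^(2/5) = 5.1530
1.02 * D = 1.4504
L = 3.7025 m

3.7025 m


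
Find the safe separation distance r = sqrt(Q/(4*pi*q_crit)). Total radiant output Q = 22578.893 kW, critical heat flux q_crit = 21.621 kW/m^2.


4*pi*q_crit = 271.70
Q/(4*pi*q_crit) = 83.103
r = sqrt(83.103) = 9.1161 m

9.1161 m


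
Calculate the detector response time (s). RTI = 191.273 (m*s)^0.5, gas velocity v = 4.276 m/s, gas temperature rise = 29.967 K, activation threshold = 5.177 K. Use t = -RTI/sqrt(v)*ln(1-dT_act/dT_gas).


dT_act/dT_gas = 0.17276
ln(1 - 0.17276) = -0.18966
t = -191.273 / sqrt(4.276) * -0.18966 = 17.543 s

17.543 s


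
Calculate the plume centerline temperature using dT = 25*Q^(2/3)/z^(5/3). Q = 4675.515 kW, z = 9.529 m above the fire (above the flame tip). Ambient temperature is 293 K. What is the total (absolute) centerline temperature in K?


Q^(2/3) = 279.61
z^(5/3) = 42.830
dT = 25 * 279.61 / 42.830 = 163.21 K
T = 293 + 163.21 = 456.21 K

456.21 K


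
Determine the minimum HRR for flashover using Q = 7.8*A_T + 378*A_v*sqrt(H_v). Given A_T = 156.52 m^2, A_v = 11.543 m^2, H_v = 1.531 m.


7.8*A_T = 1220.856
sqrt(H_v) = 1.2373
378*A_v*sqrt(H_v) = 5398.8
Q = 1220.856 + 5398.8 = 6619.7 kW

6619.7 kW


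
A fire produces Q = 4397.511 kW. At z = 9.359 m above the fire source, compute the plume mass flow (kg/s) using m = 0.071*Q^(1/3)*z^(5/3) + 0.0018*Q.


Q^(1/3) = 16.383
z^(5/3) = 41.564
First term = 0.071 * 16.383 * 41.564 = 48.348
Second term = 0.0018 * 4397.511 = 7.9155
m = 56.263 kg/s

56.263 kg/s


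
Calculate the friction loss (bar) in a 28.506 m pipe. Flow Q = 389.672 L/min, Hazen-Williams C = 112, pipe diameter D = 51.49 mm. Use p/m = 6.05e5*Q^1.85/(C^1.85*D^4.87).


Q^1.85 = 62057
C^1.85 = 6180.9
D^4.87 = 2.1682e+08
p/m = 0.028016 bar/m
p_total = 0.028016 * 28.506 = 0.79862 bar

0.79862 bar


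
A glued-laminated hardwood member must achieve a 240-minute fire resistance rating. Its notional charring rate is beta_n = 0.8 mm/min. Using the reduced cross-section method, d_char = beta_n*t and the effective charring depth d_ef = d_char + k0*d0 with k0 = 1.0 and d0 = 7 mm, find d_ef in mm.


d_char = 0.8 * 240 = 192 mm
d_ef = 192 + 1.0*7 = 199 mm

199 mm


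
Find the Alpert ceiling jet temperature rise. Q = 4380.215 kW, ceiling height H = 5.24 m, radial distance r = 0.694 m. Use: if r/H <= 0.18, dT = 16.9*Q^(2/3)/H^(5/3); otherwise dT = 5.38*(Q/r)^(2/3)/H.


r/H = 0.694 / 5.24 = 0.13244
r/H <= 0.18, so dT = 16.9*Q^(2/3)/H^(5/3)
Q^(2/3) = 267.71
H^(5/3) = 15.808
dT = 16.9 * 267.71 / 15.808 = 286.20 K

286.20 K


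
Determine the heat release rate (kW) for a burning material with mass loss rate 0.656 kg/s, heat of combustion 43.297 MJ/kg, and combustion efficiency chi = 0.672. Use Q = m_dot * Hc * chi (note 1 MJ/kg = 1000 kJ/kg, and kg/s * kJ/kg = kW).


Hc = 43.297 MJ/kg = 43.297 * 1000 kJ/kg = 43297 kJ/kg
Q = 0.656 kg/s * 43297 kJ/kg * 0.672 = 19087 kW

19087 kW


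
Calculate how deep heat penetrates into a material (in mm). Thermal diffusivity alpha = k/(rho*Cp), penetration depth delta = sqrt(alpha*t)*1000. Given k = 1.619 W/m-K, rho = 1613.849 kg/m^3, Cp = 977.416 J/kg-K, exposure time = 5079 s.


alpha = 1.619 / (1613.849 * 977.416) = 1.0264e-06 m^2/s
alpha * t = 0.0052129
delta = sqrt(0.0052129) * 1000 = 72.201 mm

72.201 mm


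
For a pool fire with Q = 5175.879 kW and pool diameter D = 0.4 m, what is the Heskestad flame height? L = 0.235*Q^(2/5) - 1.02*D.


Q^(2/5) = 30.591
0.235 * Q^(2/5) = 7.1889
1.02 * D = 0.408
L = 6.7809 m

6.7809 m


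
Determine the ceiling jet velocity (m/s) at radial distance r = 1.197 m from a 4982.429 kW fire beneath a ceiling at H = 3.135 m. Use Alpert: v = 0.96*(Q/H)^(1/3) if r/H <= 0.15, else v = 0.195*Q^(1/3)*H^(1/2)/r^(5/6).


r/H = 1.197 / 3.135 = 0.38182
r/H > 0.15, so v = 0.195*Q^(1/3)*H^(1/2)/r^(5/6)
Q^(1/3) = 17.080
H^(1/2) = 1.7706
r^(5/6) = 1.1617
v = 0.195 * 17.080 * 1.7706 / 1.1617 = 5.0764 m/s

5.0764 m/s


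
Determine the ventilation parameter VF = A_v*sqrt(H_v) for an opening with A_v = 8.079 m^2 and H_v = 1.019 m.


sqrt(H_v) = 1.0095
VF = 8.079 * 1.0095 = 8.1554 m^(5/2)

8.1554 m^(5/2)


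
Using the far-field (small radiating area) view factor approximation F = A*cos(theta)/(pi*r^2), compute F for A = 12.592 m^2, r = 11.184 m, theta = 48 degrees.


cos(48 deg) = 0.66913
pi*r^2 = 392.96
F = 12.592 * 0.66913 / 392.96 = 0.021442

0.021442


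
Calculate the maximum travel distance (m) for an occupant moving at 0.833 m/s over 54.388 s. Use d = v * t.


d = 0.833 * 54.388 = 45.305 m

45.305 m


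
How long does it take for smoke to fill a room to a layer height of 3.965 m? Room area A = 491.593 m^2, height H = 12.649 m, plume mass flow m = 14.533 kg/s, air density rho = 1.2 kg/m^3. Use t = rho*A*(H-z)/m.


H - z = 8.684 m
t = 1.2 * 491.593 * 8.684 / 14.533 = 352.49 s

352.49 s


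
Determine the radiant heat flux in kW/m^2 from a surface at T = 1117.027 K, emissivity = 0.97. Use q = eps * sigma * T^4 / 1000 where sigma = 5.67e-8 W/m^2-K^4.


T^4 = 1.5569e+12
q = 0.97 * 5.67e-8 * 1.5569e+12 / 1000 = 85.627 kW/m^2

85.627 kW/m^2


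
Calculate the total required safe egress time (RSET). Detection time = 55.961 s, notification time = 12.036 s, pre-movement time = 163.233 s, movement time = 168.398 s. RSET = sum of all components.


Total = 55.961 + 12.036 + 163.233 + 168.398 = 399.628 s

399.628 s


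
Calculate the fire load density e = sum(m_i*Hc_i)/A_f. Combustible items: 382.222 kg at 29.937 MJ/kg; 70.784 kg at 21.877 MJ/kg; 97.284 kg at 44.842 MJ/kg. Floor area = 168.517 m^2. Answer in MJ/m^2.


Total energy = 382.222*29.937 + 70.784*21.877 + 97.284*44.842
= 11442.58 + 1548.542 + 4362.409
= 17353.53 MJ
e = 17353.53 / 168.517 = 102.98 MJ/m^2

102.98 MJ/m^2


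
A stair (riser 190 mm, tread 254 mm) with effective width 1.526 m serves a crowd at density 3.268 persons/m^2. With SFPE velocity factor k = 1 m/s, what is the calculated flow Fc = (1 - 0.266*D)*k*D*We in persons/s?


1 - 0.266*D = 1 - 0.266*3.268 = 0.13071
Fs = 0.13071 * 1 * 3.268 = 0.42717 persons/(s*m)
Fc = 0.42717 * 1.526 = 0.65186 persons/s

0.65186 persons/s


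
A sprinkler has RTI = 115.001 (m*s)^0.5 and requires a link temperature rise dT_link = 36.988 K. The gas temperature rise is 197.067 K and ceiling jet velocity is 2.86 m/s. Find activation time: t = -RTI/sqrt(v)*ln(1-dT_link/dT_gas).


dT_link/dT_gas = 0.18769
ln(1 - 0.18769) = -0.20788
t = -115.001 / sqrt(2.86) * -0.20788 = 14.136 s

14.136 s


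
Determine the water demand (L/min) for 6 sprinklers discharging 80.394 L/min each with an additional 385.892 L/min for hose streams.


Sprinkler demand = 6 * 80.394 = 482.364 L/min
Total = 482.364 + 385.892 = 868.256 L/min

868.256 L/min


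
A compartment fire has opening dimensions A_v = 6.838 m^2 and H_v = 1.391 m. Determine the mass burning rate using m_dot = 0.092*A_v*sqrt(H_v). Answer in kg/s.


sqrt(H_v) = 1.1794
m_dot = 0.092 * 6.838 * 1.1794 = 0.74196 kg/s

0.74196 kg/s


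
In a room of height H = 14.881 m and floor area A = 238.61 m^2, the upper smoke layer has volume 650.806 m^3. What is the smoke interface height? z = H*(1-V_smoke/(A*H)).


V/(A*H) = 0.18329
1 - 0.18329 = 0.81671
z = 14.881 * 0.81671 = 12.154 m

12.154 m


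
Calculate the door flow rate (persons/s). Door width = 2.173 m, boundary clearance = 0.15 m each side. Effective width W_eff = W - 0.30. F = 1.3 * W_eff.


W_eff = 2.173 - 0.30 = 1.873 m
F = 1.3 * 1.873 = 2.4349 persons/s

2.4349 persons/s


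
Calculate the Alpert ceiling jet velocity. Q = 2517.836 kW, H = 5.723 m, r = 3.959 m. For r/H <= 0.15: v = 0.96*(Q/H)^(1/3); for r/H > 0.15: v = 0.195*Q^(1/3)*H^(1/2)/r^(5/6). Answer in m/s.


r/H = 3.959 / 5.723 = 0.69177
r/H > 0.15, so v = 0.195*Q^(1/3)*H^(1/2)/r^(5/6)
Q^(1/3) = 13.604
H^(1/2) = 2.3923
r^(5/6) = 3.1477
v = 0.195 * 13.604 * 2.3923 / 3.1477 = 2.0162 m/s

2.0162 m/s


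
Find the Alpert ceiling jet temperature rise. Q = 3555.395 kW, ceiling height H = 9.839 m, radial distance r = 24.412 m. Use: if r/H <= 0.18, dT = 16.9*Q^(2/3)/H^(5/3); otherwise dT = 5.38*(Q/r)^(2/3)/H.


r/H = 24.412 / 9.839 = 2.4811
r/H > 0.18, so dT = 5.38*(Q/r)^(2/3)/H
Q/r = 145.64
(Q/r)^(2/3) = 27.682
dT = 5.38 * 27.682 / 9.839 = 15.136 K

15.136 K


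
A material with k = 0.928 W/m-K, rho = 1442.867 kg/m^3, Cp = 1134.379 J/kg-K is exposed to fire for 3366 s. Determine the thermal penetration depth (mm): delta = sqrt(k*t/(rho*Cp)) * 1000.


alpha = 0.928 / (1442.867 * 1134.379) = 5.6697e-07 m^2/s
alpha * t = 0.0019084
delta = sqrt(0.0019084) * 1000 = 43.686 mm

43.686 mm


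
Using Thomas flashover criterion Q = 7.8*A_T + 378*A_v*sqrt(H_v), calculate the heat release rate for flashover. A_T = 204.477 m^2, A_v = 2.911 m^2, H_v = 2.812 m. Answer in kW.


7.8*A_T = 1594.9
sqrt(H_v) = 1.6769
378*A_v*sqrt(H_v) = 1845.2
Q = 1594.9 + 1845.2 = 3440.1 kW

3440.1 kW


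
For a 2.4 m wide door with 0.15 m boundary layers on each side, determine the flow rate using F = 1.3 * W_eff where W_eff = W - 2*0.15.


W_eff = 2.4 - 0.30 = 2.1 m
F = 1.3 * 2.1 = 2.73 persons/s

2.73 persons/s


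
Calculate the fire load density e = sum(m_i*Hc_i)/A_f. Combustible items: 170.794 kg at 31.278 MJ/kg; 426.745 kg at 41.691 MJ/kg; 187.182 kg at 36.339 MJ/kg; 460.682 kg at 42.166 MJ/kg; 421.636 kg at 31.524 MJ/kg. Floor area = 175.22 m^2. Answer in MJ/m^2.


Total energy = 170.794*31.278 + 426.745*41.691 + 187.182*36.339 + 460.682*42.166 + 421.636*31.524
= 5342.095 + 17791.43 + 6802.007 + 19425.12 + 13291.65
= 62652.30 MJ
e = 62652.30 / 175.22 = 357.56 MJ/m^2

357.56 MJ/m^2


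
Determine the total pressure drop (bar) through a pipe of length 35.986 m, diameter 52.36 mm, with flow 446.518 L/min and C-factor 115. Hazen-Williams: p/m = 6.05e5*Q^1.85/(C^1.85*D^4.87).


Q^1.85 = 79837
C^1.85 = 6490.7
D^4.87 = 2.3525e+08
p/m = 0.031633 bar/m
p_total = 0.031633 * 35.986 = 1.1383 bar

1.1383 bar


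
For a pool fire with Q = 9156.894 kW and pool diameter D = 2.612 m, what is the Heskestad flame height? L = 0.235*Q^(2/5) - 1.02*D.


Q^(2/5) = 38.433
0.235 * Q^(2/5) = 9.0317
1.02 * D = 2.6642
L = 6.3674 m

6.3674 m


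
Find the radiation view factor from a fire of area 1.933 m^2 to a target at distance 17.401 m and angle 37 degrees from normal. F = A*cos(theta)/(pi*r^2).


cos(37 deg) = 0.79864
pi*r^2 = 951.26
F = 1.933 * 0.79864 / 951.26 = 0.0016229

0.0016229


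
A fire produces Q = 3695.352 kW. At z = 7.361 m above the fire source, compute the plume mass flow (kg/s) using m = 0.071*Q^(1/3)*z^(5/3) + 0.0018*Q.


Q^(1/3) = 15.460
z^(5/3) = 27.854
First term = 0.071 * 15.460 * 27.854 = 30.575
Second term = 0.0018 * 3695.352 = 6.6516
m = 37.227 kg/s

37.227 kg/s


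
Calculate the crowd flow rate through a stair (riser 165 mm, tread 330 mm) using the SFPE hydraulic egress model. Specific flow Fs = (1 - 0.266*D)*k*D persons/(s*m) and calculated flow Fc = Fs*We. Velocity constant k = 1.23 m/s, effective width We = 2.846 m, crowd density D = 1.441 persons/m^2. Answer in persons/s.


1 - 0.266*D = 1 - 0.266*1.441 = 0.61669
Fs = 0.61669 * 1.23 * 1.441 = 1.0930 persons/(s*m)
Fc = 1.0930 * 2.846 = 3.1108 persons/s

3.1108 persons/s


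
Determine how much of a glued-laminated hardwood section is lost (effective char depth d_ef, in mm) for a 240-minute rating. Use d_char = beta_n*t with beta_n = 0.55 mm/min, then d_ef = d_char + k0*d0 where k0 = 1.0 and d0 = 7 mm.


d_char = 0.55 * 240 = 132 mm
d_ef = 132 + 1.0*7 = 139 mm

139 mm


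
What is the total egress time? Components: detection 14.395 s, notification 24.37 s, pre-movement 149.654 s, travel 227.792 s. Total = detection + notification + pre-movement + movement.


Total = 14.395 + 24.37 + 149.654 + 227.792 = 416.211 s

416.211 s


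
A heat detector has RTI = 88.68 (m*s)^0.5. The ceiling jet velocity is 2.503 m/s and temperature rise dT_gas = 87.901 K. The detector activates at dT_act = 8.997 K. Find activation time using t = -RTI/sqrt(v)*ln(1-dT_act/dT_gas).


dT_act/dT_gas = 0.10235
ln(1 - 0.10235) = -0.10798
t = -88.68 / sqrt(2.503) * -0.10798 = 6.0525 s

6.0525 s


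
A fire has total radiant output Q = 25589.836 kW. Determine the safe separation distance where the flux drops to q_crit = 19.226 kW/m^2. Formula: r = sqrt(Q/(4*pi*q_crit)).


4*pi*q_crit = 241.60
Q/(4*pi*q_crit) = 105.92
r = sqrt(105.92) = 10.292 m

10.292 m


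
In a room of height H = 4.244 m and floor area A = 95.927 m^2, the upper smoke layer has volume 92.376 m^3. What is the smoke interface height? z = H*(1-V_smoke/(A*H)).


V/(A*H) = 0.22690
1 - 0.22690 = 0.77310
z = 4.244 * 0.77310 = 3.2810 m

3.2810 m


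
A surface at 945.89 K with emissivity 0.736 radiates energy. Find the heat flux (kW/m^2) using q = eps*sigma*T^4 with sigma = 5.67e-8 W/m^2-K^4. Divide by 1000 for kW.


T^4 = 8.0050e+11
q = 0.736 * 5.67e-8 * 8.0050e+11 / 1000 = 33.406 kW/m^2

33.406 kW/m^2


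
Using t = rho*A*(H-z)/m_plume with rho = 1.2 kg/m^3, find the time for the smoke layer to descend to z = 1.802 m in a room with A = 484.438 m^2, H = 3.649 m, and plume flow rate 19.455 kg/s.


H - z = 1.847 m
t = 1.2 * 484.438 * 1.847 / 19.455 = 55.189 s

55.189 s


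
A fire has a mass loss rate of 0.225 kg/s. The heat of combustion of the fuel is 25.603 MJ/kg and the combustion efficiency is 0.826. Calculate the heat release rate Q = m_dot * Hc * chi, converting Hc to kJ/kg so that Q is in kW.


Hc = 25.603 MJ/kg = 25.603 * 1000 kJ/kg = 25603 kJ/kg
Q = 0.225 kg/s * 25603 kJ/kg * 0.826 = 4758.3 kW

4758.3 kW


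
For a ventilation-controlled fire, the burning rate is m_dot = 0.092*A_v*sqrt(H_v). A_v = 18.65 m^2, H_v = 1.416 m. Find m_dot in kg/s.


sqrt(H_v) = 1.1900
m_dot = 0.092 * 18.65 * 1.1900 = 2.0417 kg/s

2.0417 kg/s


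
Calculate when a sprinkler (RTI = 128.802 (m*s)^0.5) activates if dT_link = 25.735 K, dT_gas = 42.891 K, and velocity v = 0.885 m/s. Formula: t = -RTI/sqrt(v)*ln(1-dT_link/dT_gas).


dT_link/dT_gas = 0.60001
ln(1 - 0.60001) = -0.91631
t = -128.802 / sqrt(0.885) * -0.91631 = 125.46 s

125.46 s


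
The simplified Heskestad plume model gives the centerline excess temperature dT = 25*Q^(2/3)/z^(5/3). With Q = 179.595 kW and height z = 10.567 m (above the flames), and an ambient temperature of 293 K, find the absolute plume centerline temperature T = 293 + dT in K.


Q^(2/3) = 31.832
z^(5/3) = 50.885
dT = 25 * 31.832 / 50.885 = 15.639 K
T = 293 + 15.639 = 308.64 K

308.64 K


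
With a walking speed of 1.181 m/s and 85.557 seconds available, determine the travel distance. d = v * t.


d = 1.181 * 85.557 = 101.04 m

101.04 m


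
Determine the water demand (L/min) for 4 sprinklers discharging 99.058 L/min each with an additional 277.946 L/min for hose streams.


Sprinkler demand = 4 * 99.058 = 396.232 L/min
Total = 396.232 + 277.946 = 674.178 L/min

674.178 L/min


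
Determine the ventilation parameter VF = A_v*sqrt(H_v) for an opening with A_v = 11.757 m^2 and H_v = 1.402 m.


sqrt(H_v) = 1.1841
VF = 11.757 * 1.1841 = 13.921 m^(5/2)

13.921 m^(5/2)


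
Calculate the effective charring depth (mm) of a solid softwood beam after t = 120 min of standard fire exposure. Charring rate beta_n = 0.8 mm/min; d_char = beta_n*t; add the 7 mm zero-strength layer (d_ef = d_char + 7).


d_char = 0.8 * 120 = 96 mm
d_ef = 96 + 1.0*7 = 103 mm

103 mm


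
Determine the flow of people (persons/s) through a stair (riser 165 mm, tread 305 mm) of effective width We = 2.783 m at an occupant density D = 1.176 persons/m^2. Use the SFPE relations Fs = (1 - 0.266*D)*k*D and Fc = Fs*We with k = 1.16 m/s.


1 - 0.266*D = 1 - 0.266*1.176 = 0.68718
Fs = 0.68718 * 1.16 * 1.176 = 0.93743 persons/(s*m)
Fc = 0.93743 * 2.783 = 2.6089 persons/s

2.6089 persons/s


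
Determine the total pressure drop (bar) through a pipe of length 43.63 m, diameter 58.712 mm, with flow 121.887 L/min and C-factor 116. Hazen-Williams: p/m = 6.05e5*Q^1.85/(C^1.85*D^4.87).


Q^1.85 = 7228.1
C^1.85 = 6595.5
D^4.87 = 4.1087e+08
p/m = 0.0016137 bar/m
p_total = 0.0016137 * 43.63 = 0.070407 bar

0.070407 bar


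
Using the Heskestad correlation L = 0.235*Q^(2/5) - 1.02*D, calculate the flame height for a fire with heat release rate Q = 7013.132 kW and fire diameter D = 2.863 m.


Q^(2/5) = 34.543
0.235 * Q^(2/5) = 8.1177
1.02 * D = 2.9203
L = 5.1974 m

5.1974 m


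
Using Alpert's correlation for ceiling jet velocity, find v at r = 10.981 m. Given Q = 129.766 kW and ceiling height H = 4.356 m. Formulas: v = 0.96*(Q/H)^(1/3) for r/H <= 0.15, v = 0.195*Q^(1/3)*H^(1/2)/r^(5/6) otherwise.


r/H = 10.981 / 4.356 = 2.5209
r/H > 0.15, so v = 0.195*Q^(1/3)*H^(1/2)/r^(5/6)
Q^(1/3) = 5.0628
H^(1/2) = 2.0871
r^(5/6) = 7.3655
v = 0.195 * 5.0628 * 2.0871 / 7.3655 = 0.27975 m/s

0.27975 m/s


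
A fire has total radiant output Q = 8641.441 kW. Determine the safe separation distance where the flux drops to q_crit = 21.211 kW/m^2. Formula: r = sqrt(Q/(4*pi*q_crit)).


4*pi*q_crit = 266.55
Q/(4*pi*q_crit) = 32.420
r = sqrt(32.420) = 5.6939 m

5.6939 m


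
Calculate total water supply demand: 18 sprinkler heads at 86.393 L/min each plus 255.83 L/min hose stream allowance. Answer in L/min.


Sprinkler demand = 18 * 86.393 = 1555.074 L/min
Total = 1555.074 + 255.83 = 1810.904 L/min

1810.904 L/min


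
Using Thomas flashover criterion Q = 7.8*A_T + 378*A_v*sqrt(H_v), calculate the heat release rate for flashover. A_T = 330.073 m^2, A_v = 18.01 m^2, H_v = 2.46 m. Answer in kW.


7.8*A_T = 2574.6
sqrt(H_v) = 1.5684
378*A_v*sqrt(H_v) = 10678
Q = 2574.6 + 10678 = 13252 kW

13252 kW


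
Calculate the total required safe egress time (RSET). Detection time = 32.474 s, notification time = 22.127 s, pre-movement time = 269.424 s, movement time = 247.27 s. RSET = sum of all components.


Total = 32.474 + 22.127 + 269.424 + 247.27 = 571.295 s

571.295 s
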